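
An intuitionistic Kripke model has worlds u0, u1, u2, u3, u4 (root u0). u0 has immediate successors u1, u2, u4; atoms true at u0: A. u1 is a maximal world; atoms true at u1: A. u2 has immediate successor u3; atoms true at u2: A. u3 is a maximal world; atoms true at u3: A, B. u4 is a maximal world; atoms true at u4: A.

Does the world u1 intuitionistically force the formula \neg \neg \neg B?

Yes

u1 \Vdash \neg \neg \neg B: no world accessible from u1 forces \neg \neg B.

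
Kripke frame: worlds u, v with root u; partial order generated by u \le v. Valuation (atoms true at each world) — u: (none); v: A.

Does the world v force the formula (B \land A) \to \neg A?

Yes

v \Vdash (B \land A) \to \neg A vacuously: no world accessible from v forces the antecedent B \land A.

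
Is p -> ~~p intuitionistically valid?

This is double-negation introduction, which is intuitionistically derivable.
If a world forces p then every accessible world forces p (persistence), so none forces ~p; hence ~~p.

Yes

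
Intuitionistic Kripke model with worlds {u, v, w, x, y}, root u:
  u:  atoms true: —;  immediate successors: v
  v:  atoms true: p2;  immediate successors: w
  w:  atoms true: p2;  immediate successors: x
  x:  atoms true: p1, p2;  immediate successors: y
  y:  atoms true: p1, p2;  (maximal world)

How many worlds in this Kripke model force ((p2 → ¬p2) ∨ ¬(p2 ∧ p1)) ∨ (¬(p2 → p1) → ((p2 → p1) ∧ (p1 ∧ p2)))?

u: forces it.
v: forces it.
w: forces it.
x: forces it.
y: forces it.
Worlds forcing the formula: {u, v, w, x, y}.

5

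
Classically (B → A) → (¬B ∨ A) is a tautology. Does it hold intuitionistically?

No

This is the material-implication-as-disjunction principle, which is not intuitionistically valid.
A Kripke countermodel: worlds u, v; order generated by u ≤ v; atoms true at each world — u:{}; v:{A,B}.
u ⊮ (B → A) → (¬B ∨ A): already at u itself, u ⊩ B → A but u ⊮ ¬B ∨ A.
u ⊮ ¬B ∨ A: neither disjunct is forced at u.
u ⊮ ¬B since v is accessible from u and v ⊩ B.
So the root u does not force the formula.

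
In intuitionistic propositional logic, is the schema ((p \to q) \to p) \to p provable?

No

This is Peirce's law, which is not intuitionistically valid.
A Kripke countermodel: worlds w0, w1; order generated by w0 \le w1; atoms true at each world — w0:{}; w1:{p}.
w0 \nVdash ((p \to q) \to p) \to p: already at w0 itself, w0 \Vdash (p \to q) \to p but w0 \nVdash p.
w0 lacks atom p, so w0 \nVdash p.
So the root w0 does not force the formula.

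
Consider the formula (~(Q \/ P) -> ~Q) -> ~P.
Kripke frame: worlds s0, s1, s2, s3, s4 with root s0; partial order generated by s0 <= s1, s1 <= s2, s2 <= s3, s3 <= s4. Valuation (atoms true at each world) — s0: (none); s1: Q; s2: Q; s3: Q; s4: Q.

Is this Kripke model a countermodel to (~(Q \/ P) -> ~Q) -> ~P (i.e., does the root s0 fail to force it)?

s0 ||- (~(Q \/ P) -> ~Q) -> ~P: every world accessible from s0 that forces ~(Q \/ P) -> ~Q (namely s0, s1, s2, s3, s4) also forces ~P.
So the root s0 forces (~(Q \/ P) -> ~Q) -> ~P; the model is not a countermodel.

No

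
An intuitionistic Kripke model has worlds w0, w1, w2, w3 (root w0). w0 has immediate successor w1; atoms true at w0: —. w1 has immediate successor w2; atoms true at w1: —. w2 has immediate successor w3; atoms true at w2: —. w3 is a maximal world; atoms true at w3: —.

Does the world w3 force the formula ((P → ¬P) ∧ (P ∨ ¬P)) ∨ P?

w3 ⊩ ((P → ¬P) ∧ (P ∨ ¬P)) ∨ P via the disjunct (P → ¬P) ∧ (P ∨ ¬P).

Yes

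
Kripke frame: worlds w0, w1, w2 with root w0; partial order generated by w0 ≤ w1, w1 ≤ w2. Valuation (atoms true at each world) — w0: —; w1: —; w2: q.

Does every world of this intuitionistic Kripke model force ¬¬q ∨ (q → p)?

Yes

w0 ⊩ ¬¬q ∨ (q → p) via the disjunct ¬¬q.
Since the root w0 forces ¬¬q ∨ (q → p) and forcing is persistent (monotone upward), every world forces it.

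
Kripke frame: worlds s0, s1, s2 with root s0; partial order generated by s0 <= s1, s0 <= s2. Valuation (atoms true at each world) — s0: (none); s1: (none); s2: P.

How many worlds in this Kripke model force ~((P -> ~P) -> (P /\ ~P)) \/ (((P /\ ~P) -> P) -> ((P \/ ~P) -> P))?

2

s0: does not force it — s0 ||-/- ~((P -> ~P) -> (P /\ ~P)) \/ (((P /\ ~P) -> P) -> ((P \/ ~P) -> P)): neither disjunct is forced at s0.
s1: forces it.
s2: forces it.
Worlds forcing the formula: {s1, s2}.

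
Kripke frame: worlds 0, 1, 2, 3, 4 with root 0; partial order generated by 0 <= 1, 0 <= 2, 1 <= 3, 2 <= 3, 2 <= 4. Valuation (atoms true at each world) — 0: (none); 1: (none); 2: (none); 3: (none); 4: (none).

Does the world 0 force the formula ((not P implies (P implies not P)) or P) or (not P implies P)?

Yes

0 forces ((not P implies (P implies not P)) or P) or (not P implies P) via the disjunct (not P implies (P implies not P)) or P.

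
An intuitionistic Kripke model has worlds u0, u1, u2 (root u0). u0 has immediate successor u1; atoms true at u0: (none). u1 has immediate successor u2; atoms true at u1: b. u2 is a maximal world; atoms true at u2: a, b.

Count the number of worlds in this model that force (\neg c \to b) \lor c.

2

u0: does not force it — u0 \nVdash (\neg c \to b) \lor c: neither disjunct is forced at u0.
u1: forces it.
u2: forces it.
Worlds forcing the formula: {u1, u2}.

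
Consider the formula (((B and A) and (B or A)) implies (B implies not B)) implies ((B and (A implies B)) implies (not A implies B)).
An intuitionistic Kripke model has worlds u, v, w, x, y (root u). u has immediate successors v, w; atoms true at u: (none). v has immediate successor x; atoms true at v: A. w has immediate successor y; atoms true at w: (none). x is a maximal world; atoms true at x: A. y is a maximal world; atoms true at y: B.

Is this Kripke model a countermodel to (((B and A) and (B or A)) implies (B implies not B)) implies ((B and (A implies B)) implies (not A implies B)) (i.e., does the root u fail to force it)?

u forces (((B and A) and (B or A)) implies (B implies not B)) implies ((B and (A implies B)) implies (not A implies B)): every world accessible from u that forces ((B and A) and (B or A)) implies (B implies not B) (namely u, v, w, x, y) also forces (B and (A implies B)) implies (not A implies B).
So the root u forces (((B and A) and (B or A)) implies (B implies not B)) implies ((B and (A implies B)) implies (not A implies B)); the model is not a countermodel.

No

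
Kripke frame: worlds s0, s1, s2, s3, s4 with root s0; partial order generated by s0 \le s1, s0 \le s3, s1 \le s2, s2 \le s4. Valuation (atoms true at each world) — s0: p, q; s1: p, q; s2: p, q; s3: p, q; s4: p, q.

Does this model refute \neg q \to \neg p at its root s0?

s0 \Vdash \neg q \to \neg p vacuously: no world accessible from s0 forces the antecedent \neg q.
So the root s0 forces \neg q \to \neg p; the model is not a countermodel.

No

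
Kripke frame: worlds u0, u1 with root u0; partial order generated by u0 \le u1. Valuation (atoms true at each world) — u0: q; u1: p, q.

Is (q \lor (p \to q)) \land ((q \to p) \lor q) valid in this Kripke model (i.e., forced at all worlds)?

Yes

u0 \Vdash (q \lor (p \to q)) \land ((q \to p) \lor q) since u0 forces both conjuncts.
Since the root u0 forces (q \lor (p \to q)) \land ((q \to p) \lor q) and forcing is persistent (monotone upward), every world forces it.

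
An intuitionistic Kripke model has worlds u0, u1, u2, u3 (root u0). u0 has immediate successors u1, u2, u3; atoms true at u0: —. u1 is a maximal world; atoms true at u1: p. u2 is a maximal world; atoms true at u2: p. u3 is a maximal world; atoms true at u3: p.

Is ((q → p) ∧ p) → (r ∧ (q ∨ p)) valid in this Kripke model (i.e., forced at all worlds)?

Not every world: u0 ⊮ ((q → p) ∧ p) → (r ∧ (q ∨ p)).
u0 ⊮ ((q → p) ∧ p) → (r ∧ (q ∨ p)): at the accessible world u1, u1 ⊩ (q → p) ∧ p but u1 ⊮ r ∧ (q ∨ p).
u1 ⊮ r ∧ (q ∨ p) since u1 fails r.

No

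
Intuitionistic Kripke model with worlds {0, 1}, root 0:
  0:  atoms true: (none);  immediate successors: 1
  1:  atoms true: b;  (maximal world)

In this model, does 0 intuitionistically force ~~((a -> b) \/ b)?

0 ||- ~~((a -> b) \/ b): no world accessible from 0 forces ~((a -> b) \/ b).

Yes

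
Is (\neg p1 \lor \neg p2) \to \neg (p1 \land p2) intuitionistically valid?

Yes

This is a constructively valid De Morgan direction (disjunction of negations to negated conjunction), which is intuitionistically derivable.
If \neg p1 holds at a world then no accessible world forces p1, hence none forces p1 \land p2; likewise for \neg p2.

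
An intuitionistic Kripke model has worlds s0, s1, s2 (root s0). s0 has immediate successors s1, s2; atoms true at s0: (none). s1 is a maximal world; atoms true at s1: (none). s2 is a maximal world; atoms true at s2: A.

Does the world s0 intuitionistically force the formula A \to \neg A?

No

s0 \nVdash A \to \neg A: at the accessible world s2, s2 \Vdash A but s2 \nVdash \neg A.
s2 \nVdash \neg A since s2 is accessible from s2 and s2 \Vdash A.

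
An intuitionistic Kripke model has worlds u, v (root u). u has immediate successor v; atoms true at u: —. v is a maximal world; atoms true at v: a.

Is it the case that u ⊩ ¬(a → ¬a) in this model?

Yes

u ⊩ ¬(a → ¬a): no world accessible from u forces a → ¬a.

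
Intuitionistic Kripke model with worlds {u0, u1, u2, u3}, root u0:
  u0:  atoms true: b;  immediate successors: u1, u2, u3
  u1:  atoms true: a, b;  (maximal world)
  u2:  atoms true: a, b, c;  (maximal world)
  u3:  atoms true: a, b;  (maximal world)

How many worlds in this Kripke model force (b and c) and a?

1

u0: does not force it — u0 does not force (b and c) and a since u0 fails b and c.
u1: does not force it — u1 does not force (b and c) and a since u1 fails b and c.
u2: forces it.
u3: does not force it.
Worlds forcing the formula: {u2}.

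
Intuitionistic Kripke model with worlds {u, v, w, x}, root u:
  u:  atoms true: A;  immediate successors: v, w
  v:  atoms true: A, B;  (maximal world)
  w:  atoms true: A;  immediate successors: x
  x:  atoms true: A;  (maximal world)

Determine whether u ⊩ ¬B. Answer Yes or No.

No

u ⊮ ¬B since v is accessible from u and v ⊩ B.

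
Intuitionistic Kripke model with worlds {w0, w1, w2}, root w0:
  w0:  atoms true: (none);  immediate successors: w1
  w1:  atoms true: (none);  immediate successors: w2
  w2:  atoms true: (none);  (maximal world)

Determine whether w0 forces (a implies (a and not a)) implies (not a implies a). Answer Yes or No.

w0 does not force (a implies (a and not a)) implies (not a implies a): already at w0 itself, w0 forces a implies (a and not a) but w0 does not force not a implies a.
w0 does not force not a implies a: already at w0 itself, w0 forces not a but w0 does not force a.
w0 lacks atom a, so w0 does not force a.

No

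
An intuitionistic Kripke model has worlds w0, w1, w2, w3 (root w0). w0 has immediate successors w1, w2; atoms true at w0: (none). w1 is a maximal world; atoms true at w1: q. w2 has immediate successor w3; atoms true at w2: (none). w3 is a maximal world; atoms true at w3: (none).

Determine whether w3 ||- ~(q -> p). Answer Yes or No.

No

w3 ||-/- ~(q -> p) since w3 is accessible from w3 and w3 ||- q -> p.
w3 ||- q -> p vacuously: no world accessible from w3 forces the antecedent q.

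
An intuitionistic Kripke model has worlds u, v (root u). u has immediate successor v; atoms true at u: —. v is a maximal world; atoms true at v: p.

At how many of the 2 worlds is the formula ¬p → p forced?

u: forces it.
v: forces it.
Worlds forcing the formula: {u, v}.

2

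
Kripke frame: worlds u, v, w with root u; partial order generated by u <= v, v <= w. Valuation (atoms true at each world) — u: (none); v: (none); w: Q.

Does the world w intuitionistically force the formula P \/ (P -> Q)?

w ||- P \/ (P -> Q) via the disjunct P -> Q.

Yes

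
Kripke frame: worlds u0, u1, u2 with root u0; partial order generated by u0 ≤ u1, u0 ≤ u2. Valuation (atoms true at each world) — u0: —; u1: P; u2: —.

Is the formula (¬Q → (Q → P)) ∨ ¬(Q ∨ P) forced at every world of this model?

u0 ⊩ (¬Q → (Q → P)) ∨ ¬(Q ∨ P) via the disjunct ¬Q → (Q → P).
Since the root u0 forces (¬Q → (Q → P)) ∨ ¬(Q ∨ P) and forcing is persistent (monotone upward), every world forces it.

Yes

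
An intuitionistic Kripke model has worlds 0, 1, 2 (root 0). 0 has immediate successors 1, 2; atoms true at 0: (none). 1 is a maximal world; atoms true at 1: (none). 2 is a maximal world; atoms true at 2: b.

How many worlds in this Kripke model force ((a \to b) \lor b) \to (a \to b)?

3

0: forces it.
1: forces it.
2: forces it.
Worlds forcing the formula: {0, 1, 2}.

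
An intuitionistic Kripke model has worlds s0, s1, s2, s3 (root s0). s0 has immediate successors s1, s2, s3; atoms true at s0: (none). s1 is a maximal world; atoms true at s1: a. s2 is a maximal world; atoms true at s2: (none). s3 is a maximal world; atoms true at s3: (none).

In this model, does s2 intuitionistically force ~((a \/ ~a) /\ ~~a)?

Yes

s2 ||- ~((a \/ ~a) /\ ~~a): no world accessible from s2 forces (a \/ ~a) /\ ~~a.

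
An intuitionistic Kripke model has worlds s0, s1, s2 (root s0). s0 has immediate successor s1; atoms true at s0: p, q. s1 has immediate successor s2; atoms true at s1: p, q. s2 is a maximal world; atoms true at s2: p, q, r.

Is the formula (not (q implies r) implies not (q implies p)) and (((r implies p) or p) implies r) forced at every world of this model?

Not every world: s0 does not force (not (q implies r) implies not (q implies p)) and (((r implies p) or p) implies r).
s0 does not force (not (q implies r) implies not (q implies p)) and (((r implies p) or p) implies r) since s0 fails ((r implies p) or p) implies r.

No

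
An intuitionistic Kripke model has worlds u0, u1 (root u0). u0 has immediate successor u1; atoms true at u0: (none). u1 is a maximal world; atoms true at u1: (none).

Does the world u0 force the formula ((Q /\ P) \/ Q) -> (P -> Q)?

u0 ||- ((Q /\ P) \/ Q) -> (P -> Q) vacuously: no world accessible from u0 forces the antecedent (Q /\ P) \/ Q.

Yes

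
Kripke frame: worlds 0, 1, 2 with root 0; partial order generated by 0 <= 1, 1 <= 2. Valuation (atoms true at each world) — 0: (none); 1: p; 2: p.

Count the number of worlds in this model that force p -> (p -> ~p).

0

0: does not force it — 0 ||-/- p -> (p -> ~p): at the accessible world 1, 1 ||- p but 1 ||-/- p -> ~p.
1: does not force it — 1 ||-/- p -> (p -> ~p): already at 1 itself, 1 ||- p but 1 ||-/- p -> ~p.
2: does not force it — 2 ||-/- p -> (p -> ~p): already at 2 itself, 2 ||- p but 2 ||-/- p -> ~p.
Worlds forcing the formula: { }.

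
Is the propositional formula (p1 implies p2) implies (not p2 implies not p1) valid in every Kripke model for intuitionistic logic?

Yes

This is the forward direction of contraposition, which is intuitionistically derivable.
Assume p1 implies p2 and not p2. If p1 held then p2 would follow, contradicting not p2; so not p1.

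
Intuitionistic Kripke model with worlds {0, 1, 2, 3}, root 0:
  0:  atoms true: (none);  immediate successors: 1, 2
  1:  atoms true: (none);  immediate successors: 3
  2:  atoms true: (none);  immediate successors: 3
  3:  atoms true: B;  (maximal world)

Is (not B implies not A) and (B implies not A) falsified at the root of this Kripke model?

0 forces (not B implies not A) and (B implies not A) since 0 forces both conjuncts.
So the root 0 forces (not B implies not A) and (B implies not A); the model is not a countermodel.

No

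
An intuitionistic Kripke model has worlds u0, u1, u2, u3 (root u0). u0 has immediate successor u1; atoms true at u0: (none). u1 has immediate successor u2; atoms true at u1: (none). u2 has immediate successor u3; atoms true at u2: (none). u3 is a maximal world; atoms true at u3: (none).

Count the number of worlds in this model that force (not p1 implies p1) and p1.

u0: does not force it — u0 does not force (not p1 implies p1) and p1 since u0 fails not p1 implies p1.
u1: does not force it.
u2: does not force it.
u3: does not force it.
Worlds forcing the formula: { }.

0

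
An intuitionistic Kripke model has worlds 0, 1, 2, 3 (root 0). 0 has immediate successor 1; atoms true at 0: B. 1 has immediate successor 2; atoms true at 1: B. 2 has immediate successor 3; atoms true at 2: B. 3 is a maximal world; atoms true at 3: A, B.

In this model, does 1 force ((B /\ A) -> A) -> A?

1 ||-/- ((B /\ A) -> A) -> A: already at 1 itself, 1 ||- (B /\ A) -> A but 1 ||-/- A.
1 lacks atom A, so 1 ||-/- A.

No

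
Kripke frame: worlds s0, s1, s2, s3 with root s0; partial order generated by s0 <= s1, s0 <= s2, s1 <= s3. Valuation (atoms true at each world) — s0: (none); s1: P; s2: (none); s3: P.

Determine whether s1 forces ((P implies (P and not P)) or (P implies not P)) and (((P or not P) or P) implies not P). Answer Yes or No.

s1 does not force ((P implies (P and not P)) or (P implies not P)) and (((P or not P) or P) implies not P) since s1 fails (P implies (P and not P)) or (P implies not P).

No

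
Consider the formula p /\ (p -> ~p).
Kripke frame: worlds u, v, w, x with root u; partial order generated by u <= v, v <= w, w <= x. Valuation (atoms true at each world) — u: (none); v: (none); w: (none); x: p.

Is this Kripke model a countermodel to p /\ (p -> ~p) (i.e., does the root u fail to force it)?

u ||-/- p /\ (p -> ~p) since u fails p.
So the root u does not force p /\ (p -> ~p); the model is a countermodel.

Yes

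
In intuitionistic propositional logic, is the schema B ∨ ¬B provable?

No

This is the law of excluded middle, which is not intuitionistically valid.
A Kripke countermodel: worlds u, v; order generated by u ≤ v; atoms true at each world — u:{}; v:{B}.
u ⊮ B ∨ ¬B: neither disjunct is forced at u.
u lacks atom B, so u ⊮ B.
So the root u does not force the formula.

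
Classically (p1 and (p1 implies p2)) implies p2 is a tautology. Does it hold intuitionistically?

Yes

This is modus ponens in implicational form, which is intuitionistically derivable.
If a world forces p1 and p1 implies p2, then applying the implication at that world (which is accessible from itself) gives p2.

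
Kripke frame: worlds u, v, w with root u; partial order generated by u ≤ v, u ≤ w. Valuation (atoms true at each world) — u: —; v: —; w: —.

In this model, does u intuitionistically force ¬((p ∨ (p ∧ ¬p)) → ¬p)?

No

u ⊮ ¬((p ∨ (p ∧ ¬p)) → ¬p) since u is accessible from u and u ⊩ (p ∨ (p ∧ ¬p)) → ¬p.
u ⊩ (p ∨ (p ∧ ¬p)) → ¬p vacuously: no world accessible from u forces the antecedent p ∨ (p ∧ ¬p).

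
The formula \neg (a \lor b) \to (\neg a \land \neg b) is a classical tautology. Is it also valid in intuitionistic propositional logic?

This is a constructively valid De Morgan direction (negated disjunction to conjunction of negations), which is intuitionistically derivable.
From \neg (a \lor b): if a held then a \lor b would, contradiction — so \neg a; similarly \neg b.

Yes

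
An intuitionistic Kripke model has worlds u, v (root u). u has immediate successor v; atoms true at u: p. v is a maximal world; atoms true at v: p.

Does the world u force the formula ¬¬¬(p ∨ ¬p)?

u ⊮ ¬¬¬(p ∨ ¬p) since u is accessible from u and u ⊩ ¬¬(p ∨ ¬p).
u ⊩ ¬¬(p ∨ ¬p): no world accessible from u forces ¬(p ∨ ¬p).

No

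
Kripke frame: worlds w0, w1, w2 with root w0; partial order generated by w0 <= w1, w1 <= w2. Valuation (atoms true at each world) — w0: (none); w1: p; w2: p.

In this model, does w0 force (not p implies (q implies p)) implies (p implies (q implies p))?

Yes

w0 forces (not p implies (q implies p)) implies (p implies (q implies p)): every world accessible from w0 that forces not p implies (q implies p) (namely w0, w1, w2) also forces p implies (q implies p).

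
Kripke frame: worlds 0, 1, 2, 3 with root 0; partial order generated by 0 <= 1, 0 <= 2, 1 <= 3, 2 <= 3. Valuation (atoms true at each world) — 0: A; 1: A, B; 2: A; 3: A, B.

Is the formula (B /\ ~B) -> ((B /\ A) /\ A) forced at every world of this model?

Yes

0 ||- (B /\ ~B) -> ((B /\ A) /\ A) vacuously: no world accessible from 0 forces the antecedent B /\ ~B.
Since the root 0 forces (B /\ ~B) -> ((B /\ A) /\ A) and forcing is persistent (monotone upward), every world forces it.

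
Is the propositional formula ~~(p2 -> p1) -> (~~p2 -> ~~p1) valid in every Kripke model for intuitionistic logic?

Yes

This is the distribution of double negation over implication, which is intuitionistically derivable.
Assume ~~(p2 -> p1) and ~~p2; suppose ~p1. Then p2 -> p1 would give ~p2 (by contraposition), contradicting ~~p2; so ~(p2 -> p1), contradicting ~~(p2 -> p1). Hence ~~p1.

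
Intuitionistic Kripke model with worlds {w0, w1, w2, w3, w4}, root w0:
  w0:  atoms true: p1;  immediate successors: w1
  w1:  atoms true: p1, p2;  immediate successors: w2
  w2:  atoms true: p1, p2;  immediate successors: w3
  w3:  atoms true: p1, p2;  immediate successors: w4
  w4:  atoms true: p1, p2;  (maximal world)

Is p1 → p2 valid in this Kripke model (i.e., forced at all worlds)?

Not every world: w0 ⊮ p1 → p2.
w0 ⊮ p1 → p2: already at w0 itself, w0 ⊩ p1 but w0 ⊮ p2.
w0 lacks atom p2, so w0 ⊮ p2.

No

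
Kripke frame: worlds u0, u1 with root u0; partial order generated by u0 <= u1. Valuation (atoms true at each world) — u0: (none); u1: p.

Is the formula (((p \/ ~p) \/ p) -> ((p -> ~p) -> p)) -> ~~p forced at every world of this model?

u0 ||- (((p \/ ~p) \/ p) -> ((p -> ~p) -> p)) -> ~~p: every world accessible from u0 that forces ((p \/ ~p) \/ p) -> ((p -> ~p) -> p) (namely u0, u1) also forces ~~p.
Since the root u0 forces (((p \/ ~p) \/ p) -> ((p -> ~p) -> p)) -> ~~p and forcing is persistent (monotone upward), every world forces it.

Yes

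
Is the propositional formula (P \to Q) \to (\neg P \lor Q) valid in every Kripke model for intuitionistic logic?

No

This is the material-implication-as-disjunction principle, which is not intuitionistically valid.
A Kripke countermodel: worlds 0, 1; order generated by 0 \le 1; atoms true at each world — 0:{}; 1:{P,Q}.
0 \nVdash (P \to Q) \to (\neg P \lor Q): already at 0 itself, 0 \Vdash P \to Q but 0 \nVdash \neg P \lor Q.
0 \nVdash \neg P \lor Q: neither disjunct is forced at 0.
0 \nVdash \neg P since 1 is accessible from 0 and 1 \Vdash P.
So the root 0 does not force the formula.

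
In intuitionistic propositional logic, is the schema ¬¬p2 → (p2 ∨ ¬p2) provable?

This is a variant of double-negation elimination (deriving excluded middle from double negation), which is not intuitionistically valid.
A Kripke countermodel: worlds u, v; order generated by u ≤ v; atoms true at each world — u:{}; v:{p2}.
u ⊮ ¬¬p2 → (p2 ∨ ¬p2): already at u itself, u ⊩ ¬¬p2 but u ⊮ p2 ∨ ¬p2.
u ⊮ p2 ∨ ¬p2: neither disjunct is forced at u.
u lacks atom p2, so u ⊮ p2.
So the root u does not force the formula.

No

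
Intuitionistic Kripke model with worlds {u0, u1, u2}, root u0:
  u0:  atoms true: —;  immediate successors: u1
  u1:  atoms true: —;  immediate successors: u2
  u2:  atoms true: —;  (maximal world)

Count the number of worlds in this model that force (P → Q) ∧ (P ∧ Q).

0

u0: does not force it — u0 ⊮ (P → Q) ∧ (P ∧ Q) since u0 fails P ∧ Q.
u1: does not force it.
u2: does not force it.
Worlds forcing the formula: { }.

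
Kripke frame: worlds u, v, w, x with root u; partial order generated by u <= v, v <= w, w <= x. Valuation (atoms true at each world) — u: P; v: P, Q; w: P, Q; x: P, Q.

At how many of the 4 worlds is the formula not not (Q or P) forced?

u: forces it.
v: forces it.
w: forces it.
x: forces it.
Worlds forcing the formula: {u, v, w, x}.

4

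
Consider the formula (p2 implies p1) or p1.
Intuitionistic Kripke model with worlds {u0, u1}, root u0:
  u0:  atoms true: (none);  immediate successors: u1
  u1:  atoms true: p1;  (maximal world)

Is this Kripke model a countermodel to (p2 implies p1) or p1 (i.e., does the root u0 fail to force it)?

u0 forces (p2 implies p1) or p1 via the disjunct p2 implies p1.
So the root u0 forces (p2 implies p1) or p1; the model is not a countermodel.

No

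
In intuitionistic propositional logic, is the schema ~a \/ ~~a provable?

No

This is the weak law of excluded middle, which is not intuitionistically valid.
A Kripke countermodel: worlds s0, s1, s2; order generated by s0 <= s1, s0 <= s2; atoms true at each world — s0:{}; s1:{a}; s2:{}.
s0 ||-/- ~a \/ ~~a: neither disjunct is forced at s0.
s0 ||-/- ~a since s1 is accessible from s0 and s1 ||- a.
So the root s0 does not force the formula.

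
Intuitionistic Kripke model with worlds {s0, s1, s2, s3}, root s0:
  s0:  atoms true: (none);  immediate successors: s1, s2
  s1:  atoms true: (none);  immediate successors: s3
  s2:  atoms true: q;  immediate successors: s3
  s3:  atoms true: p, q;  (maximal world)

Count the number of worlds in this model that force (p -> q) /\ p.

s0: does not force it — s0 ||-/- (p -> q) /\ p since s0 fails p.
s1: does not force it — s1 ||-/- (p -> q) /\ p since s1 fails p.
s2: does not force it — s2 ||-/- (p -> q) /\ p since s2 fails p.
s3: forces it.
Worlds forcing the formula: {s3}.

1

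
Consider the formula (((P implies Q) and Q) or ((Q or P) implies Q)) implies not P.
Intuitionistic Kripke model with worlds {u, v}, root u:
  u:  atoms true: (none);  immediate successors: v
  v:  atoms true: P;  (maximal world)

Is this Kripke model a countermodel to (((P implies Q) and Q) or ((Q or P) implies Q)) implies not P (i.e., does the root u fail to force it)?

u forces (((P implies Q) and Q) or ((Q or P) implies Q)) implies not P vacuously: no world accessible from u forces the antecedent ((P implies Q) and Q) or ((Q or P) implies Q).
So the root u forces (((P implies Q) and Q) or ((Q or P) implies Q)) implies not P; the model is not a countermodel.

No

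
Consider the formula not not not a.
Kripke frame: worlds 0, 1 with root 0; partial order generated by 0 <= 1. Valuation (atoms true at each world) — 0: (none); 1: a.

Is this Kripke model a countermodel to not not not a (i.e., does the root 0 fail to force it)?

Yes

0 does not force not not not a since 0 is accessible from 0 and 0 forces not not a.
0 forces not not a: no world accessible from 0 forces not a.
So the root 0 does not force not not not a; the model is a countermodel.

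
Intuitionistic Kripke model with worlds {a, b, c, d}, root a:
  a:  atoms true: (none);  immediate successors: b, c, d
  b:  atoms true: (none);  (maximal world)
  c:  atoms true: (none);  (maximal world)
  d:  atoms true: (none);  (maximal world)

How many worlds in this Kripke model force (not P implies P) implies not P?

a: forces it.
b: forces it.
c: forces it.
d: forces it.
Worlds forcing the formula: {a, b, c, d}.

4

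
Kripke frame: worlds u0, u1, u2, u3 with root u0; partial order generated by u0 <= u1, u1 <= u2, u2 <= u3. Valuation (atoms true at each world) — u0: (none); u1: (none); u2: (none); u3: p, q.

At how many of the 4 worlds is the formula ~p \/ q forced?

1

u0: does not force it — u0 ||-/- ~p \/ q: neither disjunct is forced at u0.
u1: does not force it — u1 ||-/- ~p \/ q: neither disjunct is forced at u1.
u2: does not force it.
u3: forces it.
Worlds forcing the formula: {u3}.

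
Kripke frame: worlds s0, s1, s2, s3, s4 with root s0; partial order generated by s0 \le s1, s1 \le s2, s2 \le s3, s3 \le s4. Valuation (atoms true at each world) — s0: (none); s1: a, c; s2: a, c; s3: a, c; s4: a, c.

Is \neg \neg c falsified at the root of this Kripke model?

s0 \Vdash \neg \neg c: no world accessible from s0 forces \neg c.
So the root s0 forces \neg \neg c; the model is not a countermodel.

No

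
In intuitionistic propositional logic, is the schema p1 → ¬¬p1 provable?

Yes

This is double-negation introduction, which is intuitionistically derivable.
If a world forces p1 then every accessible world forces p1 (persistence), so none forces ¬p1; hence ¬¬p1.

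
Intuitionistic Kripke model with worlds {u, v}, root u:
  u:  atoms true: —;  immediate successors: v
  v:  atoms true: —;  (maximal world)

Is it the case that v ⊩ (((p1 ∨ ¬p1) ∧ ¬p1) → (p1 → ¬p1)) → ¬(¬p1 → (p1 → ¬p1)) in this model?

No

v ⊮ (((p1 ∨ ¬p1) ∧ ¬p1) → (p1 → ¬p1)) → ¬(¬p1 → (p1 → ¬p1)): already at v itself, v ⊩ ((p1 ∨ ¬p1) ∧ ¬p1) → (p1 → ¬p1) but v ⊮ ¬(¬p1 → (p1 → ¬p1)).
v ⊮ ¬(¬p1 → (p1 → ¬p1)) since v is accessible from v and v ⊩ ¬p1 → (p1 → ¬p1).
v ⊩ ¬p1 → (p1 → ¬p1): every world accessible from v that forces ¬p1 (namely v) also forces p1 → ¬p1.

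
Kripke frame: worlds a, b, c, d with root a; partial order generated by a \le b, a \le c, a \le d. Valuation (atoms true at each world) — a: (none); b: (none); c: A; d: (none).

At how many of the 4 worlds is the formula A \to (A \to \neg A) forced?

a: does not force it — a \nVdash A \to (A \to \neg A): at the accessible world c, c \Vdash A but c \nVdash A \to \neg A.
b: forces it.
c: does not force it — c \nVdash A \to (A \to \neg A): already at c itself, c \Vdash A but c \nVdash A \to \neg A.
d: forces it.
Worlds forcing the formula: {b, d}.

2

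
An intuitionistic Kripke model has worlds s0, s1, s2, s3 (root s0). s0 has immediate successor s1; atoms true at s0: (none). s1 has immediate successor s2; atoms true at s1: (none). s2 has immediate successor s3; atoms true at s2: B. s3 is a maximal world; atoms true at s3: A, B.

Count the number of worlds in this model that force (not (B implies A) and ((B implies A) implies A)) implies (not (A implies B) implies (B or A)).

s0: forces it.
s1: forces it.
s2: forces it.
s3: forces it.
Worlds forcing the formula: {s0, s1, s2, s3}.

4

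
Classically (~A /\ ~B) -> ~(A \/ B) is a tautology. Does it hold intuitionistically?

This is a constructively valid De Morgan direction (conjunction of negations to negated disjunction), which is intuitionistically derivable.
If both ~A and ~B hold at a world, no accessible world forces A or forces B, so none forces A \/ B.

Yes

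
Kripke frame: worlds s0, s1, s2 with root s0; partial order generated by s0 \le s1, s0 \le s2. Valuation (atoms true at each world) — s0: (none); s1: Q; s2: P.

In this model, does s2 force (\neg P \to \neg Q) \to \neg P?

s2 \nVdash (\neg P \to \neg Q) \to \neg P: already at s2 itself, s2 \Vdash \neg P \to \neg Q but s2 \nVdash \neg P.
s2 \nVdash \neg P since s2 is accessible from s2 and s2 \Vdash P.

No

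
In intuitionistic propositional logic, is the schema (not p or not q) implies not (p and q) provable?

Yes

This is a constructively valid De Morgan direction (disjunction of negations to negated conjunction), which is intuitionistically derivable.
If not p holds at a world then no accessible world forces p, hence none forces p and q; likewise for not q.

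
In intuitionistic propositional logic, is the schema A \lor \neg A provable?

No

This is the law of excluded middle, which is not intuitionistically valid.
A Kripke countermodel: worlds u, v; order generated by u \le v; atoms true at each world — u:{}; v:{A}.
u \nVdash A \lor \neg A: neither disjunct is forced at u.
u lacks atom A, so u \nVdash A.
So the root u does not force the formula.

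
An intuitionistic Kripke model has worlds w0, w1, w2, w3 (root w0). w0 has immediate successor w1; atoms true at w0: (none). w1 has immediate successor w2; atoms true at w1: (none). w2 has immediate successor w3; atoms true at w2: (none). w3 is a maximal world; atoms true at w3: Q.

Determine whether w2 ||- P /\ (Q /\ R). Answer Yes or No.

w2 ||-/- P /\ (Q /\ R) since w2 fails P.

No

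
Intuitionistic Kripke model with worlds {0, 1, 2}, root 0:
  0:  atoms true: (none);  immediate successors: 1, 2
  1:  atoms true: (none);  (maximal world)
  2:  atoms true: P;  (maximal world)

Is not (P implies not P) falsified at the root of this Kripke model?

Yes

0 does not force not (P implies not P) since 1 is accessible from 0 and 1 forces P implies not P.
1 forces P implies not P vacuously: no world accessible from 1 forces the antecedent P.
So the root 0 does not force not (P implies not P); the model is a countermodel.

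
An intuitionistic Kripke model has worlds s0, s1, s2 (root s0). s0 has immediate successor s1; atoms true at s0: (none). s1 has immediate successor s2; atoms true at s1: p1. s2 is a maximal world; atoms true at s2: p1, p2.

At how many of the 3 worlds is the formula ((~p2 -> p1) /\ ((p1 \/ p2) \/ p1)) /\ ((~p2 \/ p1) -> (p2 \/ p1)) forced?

s0: does not force it — s0 ||-/- ((~p2 -> p1) /\ ((p1 \/ p2) \/ p1)) /\ ((~p2 \/ p1) -> (p2 \/ p1)) since s0 fails (~p2 -> p1) /\ ((p1 \/ p2) \/ p1).
s1: forces it.
s2: forces it.
Worlds forcing the formula: {s1, s2}.

2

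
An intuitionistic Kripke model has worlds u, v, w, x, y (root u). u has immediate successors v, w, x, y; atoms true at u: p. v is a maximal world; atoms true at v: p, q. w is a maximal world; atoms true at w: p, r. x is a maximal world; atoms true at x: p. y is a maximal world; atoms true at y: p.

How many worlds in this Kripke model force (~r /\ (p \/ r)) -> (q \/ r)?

u: does not force it — u ||-/- (~r /\ (p \/ r)) -> (q \/ r): at the accessible world x, x ||- ~r /\ (p \/ r) but x ||-/- q \/ r.
v: forces it.
w: forces it.
x: does not force it.
y: does not force it.
Worlds forcing the formula: {v, w}.

2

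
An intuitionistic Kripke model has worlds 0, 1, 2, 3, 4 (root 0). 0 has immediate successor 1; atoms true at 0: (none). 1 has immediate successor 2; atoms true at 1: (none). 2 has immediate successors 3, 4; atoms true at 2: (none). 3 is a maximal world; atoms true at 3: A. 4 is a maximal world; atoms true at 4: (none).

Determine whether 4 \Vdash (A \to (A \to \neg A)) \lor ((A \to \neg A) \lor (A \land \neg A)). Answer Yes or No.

4 \Vdash (A \to (A \to \neg A)) \lor ((A \to \neg A) \lor (A \land \neg A)) via the disjunct A \to (A \to \neg A).

Yes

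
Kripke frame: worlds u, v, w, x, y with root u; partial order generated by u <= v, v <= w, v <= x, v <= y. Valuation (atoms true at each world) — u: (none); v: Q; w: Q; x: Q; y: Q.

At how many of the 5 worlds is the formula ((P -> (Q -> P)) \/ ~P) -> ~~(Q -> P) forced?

0

u: does not force it — u ||-/- ((P -> (Q -> P)) \/ ~P) -> ~~(Q -> P): already at u itself, u ||- (P -> (Q -> P)) \/ ~P but u ||-/- ~~(Q -> P).
v: does not force it — v ||-/- ((P -> (Q -> P)) \/ ~P) -> ~~(Q -> P): already at v itself, v ||- (P -> (Q -> P)) \/ ~P but v ||-/- ~~(Q -> P).
w: does not force it.
x: does not force it.
y: does not force it.
Worlds forcing the formula: { }.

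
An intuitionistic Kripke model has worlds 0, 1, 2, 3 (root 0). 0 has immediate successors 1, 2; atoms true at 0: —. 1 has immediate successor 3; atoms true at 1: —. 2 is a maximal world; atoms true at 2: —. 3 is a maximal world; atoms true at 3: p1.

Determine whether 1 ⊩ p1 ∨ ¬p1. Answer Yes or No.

No

1 ⊮ p1 ∨ ¬p1: neither disjunct is forced at 1.
1 lacks atom p1, so 1 ⊮ p1.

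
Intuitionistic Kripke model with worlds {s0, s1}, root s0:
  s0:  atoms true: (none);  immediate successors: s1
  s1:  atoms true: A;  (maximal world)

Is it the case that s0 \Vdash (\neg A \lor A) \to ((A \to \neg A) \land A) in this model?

No

s0 \nVdash (\neg A \lor A) \to ((A \to \neg A) \land A): at the accessible world s1, s1 \Vdash \neg A \lor A but s1 \nVdash (A \to \neg A) \land A.
s1 \nVdash (A \to \neg A) \land A since s1 fails A \to \neg A.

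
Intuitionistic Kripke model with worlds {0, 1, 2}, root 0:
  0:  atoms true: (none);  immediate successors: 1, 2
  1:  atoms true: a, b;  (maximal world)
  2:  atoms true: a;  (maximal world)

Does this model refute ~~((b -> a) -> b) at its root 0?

Yes

0 ||-/- ~~((b -> a) -> b) since 2 is accessible from 0 and 2 ||- ~((b -> a) -> b).
2 ||- ~((b -> a) -> b): no world accessible from 2 forces (b -> a) -> b.
So the root 0 does not force ~~((b -> a) -> b); the model is a countermodel.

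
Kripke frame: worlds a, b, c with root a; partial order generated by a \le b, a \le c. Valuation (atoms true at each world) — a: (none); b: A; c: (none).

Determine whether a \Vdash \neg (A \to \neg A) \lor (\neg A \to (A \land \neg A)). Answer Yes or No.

a \nVdash \neg (A \to \neg A) \lor (\neg A \to (A \land \neg A)): neither disjunct is forced at a.
a \nVdash \neg (A \to \neg A) since c is accessible from a and c \Vdash A \to \neg A.
c \Vdash A \to \neg A vacuously: no world accessible from c forces the antecedent A.

No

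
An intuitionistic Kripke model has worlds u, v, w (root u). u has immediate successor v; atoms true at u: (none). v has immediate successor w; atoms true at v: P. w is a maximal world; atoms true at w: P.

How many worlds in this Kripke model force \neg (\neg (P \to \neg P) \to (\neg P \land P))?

3

u: forces it.
v: forces it.
w: forces it.
Worlds forcing the formula: {u, v, w}.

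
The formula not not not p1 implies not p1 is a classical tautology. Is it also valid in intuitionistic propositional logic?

This is triple-negation reduction, which is intuitionistically derivable.
Assume not not not p1 and suppose p1. Then not not p1 (double-negation introduction), contradicting not not not p1. So not p1.

Yes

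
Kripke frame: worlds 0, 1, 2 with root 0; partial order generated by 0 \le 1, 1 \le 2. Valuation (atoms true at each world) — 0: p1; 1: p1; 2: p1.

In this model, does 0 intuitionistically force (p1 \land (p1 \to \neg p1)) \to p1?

0 \Vdash (p1 \land (p1 \to \neg p1)) \to p1 vacuously: no world accessible from 0 forces the antecedent p1 \land (p1 \to \neg p1).

Yes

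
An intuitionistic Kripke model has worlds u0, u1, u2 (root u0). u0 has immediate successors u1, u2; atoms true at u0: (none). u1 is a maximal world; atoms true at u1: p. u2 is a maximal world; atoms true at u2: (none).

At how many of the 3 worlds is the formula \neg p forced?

1

u0: does not force it — u0 \nVdash \neg p since u1 is accessible from u0 and u1 \Vdash p.
u1: does not force it.
u2: forces it.
Worlds forcing the formula: {u2}.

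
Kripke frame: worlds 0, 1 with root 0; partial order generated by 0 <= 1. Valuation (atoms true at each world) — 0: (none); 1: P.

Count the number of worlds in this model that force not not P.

0: forces it.
1: forces it.
Worlds forcing the formula: {0, 1}.

2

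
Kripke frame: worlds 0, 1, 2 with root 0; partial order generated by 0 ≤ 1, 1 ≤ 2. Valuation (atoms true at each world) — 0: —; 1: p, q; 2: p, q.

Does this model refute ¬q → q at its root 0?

0 ⊩ ¬q → q vacuously: no world accessible from 0 forces the antecedent ¬q.
So the root 0 forces ¬q → q; the model is not a countermodel.

No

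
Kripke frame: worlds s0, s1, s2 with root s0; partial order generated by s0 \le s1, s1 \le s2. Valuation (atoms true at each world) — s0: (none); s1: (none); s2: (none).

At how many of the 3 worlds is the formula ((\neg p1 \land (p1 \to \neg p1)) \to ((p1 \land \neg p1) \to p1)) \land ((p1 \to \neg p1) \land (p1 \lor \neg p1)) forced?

3

s0: forces it.
s1: forces it.
s2: forces it.
Worlds forcing the formula: {s0, s1, s2}.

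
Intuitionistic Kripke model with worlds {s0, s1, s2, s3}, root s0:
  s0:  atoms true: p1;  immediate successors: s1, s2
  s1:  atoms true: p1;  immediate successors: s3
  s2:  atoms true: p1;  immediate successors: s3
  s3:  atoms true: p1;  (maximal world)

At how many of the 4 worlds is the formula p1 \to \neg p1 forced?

s0: does not force it — s0 \nVdash p1 \to \neg p1: already at s0 itself, s0 \Vdash p1 but s0 \nVdash \neg p1.
s1: does not force it — s1 \nVdash p1 \to \neg p1: already at s1 itself, s1 \Vdash p1 but s1 \nVdash \neg p1.
s2: does not force it — s2 \nVdash p1 \to \neg p1: already at s2 itself, s2 \Vdash p1 but s2 \nVdash \neg p1.
s3: does not force it.
Worlds forcing the formula: { }.

0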